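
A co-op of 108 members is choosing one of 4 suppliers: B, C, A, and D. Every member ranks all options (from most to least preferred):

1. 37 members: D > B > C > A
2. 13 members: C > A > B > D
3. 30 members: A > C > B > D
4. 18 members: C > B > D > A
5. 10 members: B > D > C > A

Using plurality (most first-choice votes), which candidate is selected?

First-place votes: B 10, C 31, A 30, D 37.
D has the most first-place votes.

D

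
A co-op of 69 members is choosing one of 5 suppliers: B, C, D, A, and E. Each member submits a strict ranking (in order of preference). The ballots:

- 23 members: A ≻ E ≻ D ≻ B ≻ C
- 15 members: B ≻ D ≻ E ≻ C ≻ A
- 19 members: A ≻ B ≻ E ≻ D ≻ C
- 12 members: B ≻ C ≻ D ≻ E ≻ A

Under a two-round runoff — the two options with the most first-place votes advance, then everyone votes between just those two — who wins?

A

Round 1 first-place votes: B 27, C 0, D 0, A 42, E 0.
A and B advance.
Runoff: A is preferred to B by 42 voters; B by 27.
A wins the runoff.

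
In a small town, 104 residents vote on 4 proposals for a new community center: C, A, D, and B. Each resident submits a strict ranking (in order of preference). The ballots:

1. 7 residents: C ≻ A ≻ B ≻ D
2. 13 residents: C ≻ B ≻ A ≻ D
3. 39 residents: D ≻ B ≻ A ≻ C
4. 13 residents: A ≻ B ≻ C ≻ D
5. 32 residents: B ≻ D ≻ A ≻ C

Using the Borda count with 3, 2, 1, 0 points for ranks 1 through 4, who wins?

B

C: 7·3 + 13·3 + 39·0 + 13·1 + 32·0 = 73
A: 7·2 + 13·1 + 39·1 + 13·3 + 32·1 = 137
D: 7·0 + 13·0 + 39·3 + 13·0 + 32·2 = 181
B: 7·1 + 13·2 + 39·2 + 13·2 + 32·3 = 233
B has the highest Borda score (233).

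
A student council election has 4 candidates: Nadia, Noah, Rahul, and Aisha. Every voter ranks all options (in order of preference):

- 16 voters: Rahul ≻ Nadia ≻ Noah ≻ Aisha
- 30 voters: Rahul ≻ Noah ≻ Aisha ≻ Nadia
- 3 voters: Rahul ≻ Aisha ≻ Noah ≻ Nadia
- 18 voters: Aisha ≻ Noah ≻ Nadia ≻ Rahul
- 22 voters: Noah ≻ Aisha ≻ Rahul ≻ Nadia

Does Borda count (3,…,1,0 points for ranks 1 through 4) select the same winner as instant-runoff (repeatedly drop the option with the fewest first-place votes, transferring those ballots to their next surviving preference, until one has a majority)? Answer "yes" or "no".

no

Borda — scores: Nadia 50, Noah 181, Rahul 169, Aisha 134. Winner: Noah.
Instant-runoff — R1 Nadia 0, Noah 22, Rahul 49, Aisha 18 (Rahul winner). Winner: Rahul.
The two methods disagree.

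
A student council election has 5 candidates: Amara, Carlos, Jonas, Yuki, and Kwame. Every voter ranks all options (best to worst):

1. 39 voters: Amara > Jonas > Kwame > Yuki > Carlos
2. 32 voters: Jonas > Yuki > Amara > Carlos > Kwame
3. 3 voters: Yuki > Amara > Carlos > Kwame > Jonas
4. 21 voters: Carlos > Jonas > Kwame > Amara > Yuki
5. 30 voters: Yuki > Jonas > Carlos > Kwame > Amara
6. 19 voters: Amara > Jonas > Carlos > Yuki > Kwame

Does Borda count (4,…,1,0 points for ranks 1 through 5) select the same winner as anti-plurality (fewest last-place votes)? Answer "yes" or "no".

Borda — scores: Amara 326, Carlos 220, Jonas 455, Yuki 286, Kwame 153. Winner: Jonas.
Anti-plurality — last-place votes: Amara 30, Carlos 39, Jonas 3, Yuki 21, Kwame 51. Winner: Jonas.
The two methods agree.

yes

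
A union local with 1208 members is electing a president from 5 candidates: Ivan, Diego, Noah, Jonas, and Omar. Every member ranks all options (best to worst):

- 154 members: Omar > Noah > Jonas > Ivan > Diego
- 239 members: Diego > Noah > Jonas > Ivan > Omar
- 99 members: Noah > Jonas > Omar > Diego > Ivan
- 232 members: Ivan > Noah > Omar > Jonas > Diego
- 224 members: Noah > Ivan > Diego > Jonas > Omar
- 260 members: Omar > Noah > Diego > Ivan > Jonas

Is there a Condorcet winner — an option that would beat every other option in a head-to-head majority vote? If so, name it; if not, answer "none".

Noah vs Ivan: 976–232 for Noah.
Noah vs Diego: 969–239 for Noah.
Noah vs Jonas: 1208–0 for Noah.
Noah vs Omar: 794–414 for Noah.
Noah beats every other option head-to-head.

Noah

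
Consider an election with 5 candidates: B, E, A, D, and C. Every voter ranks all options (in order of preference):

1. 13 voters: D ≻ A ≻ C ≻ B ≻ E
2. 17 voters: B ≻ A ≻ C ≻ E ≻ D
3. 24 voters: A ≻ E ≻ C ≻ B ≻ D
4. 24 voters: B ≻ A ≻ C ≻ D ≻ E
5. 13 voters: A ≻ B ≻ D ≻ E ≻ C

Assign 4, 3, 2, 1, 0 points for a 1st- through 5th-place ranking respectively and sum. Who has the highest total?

B: 13·1 + 17·4 + 24·1 + 24·4 + 13·3 = 240
E: 13·0 + 17·1 + 24·3 + 24·0 + 13·1 = 102
A: 13·3 + 17·3 + 24·4 + 24·3 + 13·4 = 310
D: 13·4 + 17·0 + 24·0 + 24·1 + 13·2 = 102
C: 13·2 + 17·2 + 24·2 + 24·2 + 13·0 = 156
A has the highest Borda score (310).

A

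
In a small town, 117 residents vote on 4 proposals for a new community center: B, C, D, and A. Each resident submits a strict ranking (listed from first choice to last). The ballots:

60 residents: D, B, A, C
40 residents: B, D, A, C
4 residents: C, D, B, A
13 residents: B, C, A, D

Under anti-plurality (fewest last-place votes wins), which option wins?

Last-place votes: B 0, C 100, D 13, A 4.
B is ranked last by the fewest voters, so B wins.

B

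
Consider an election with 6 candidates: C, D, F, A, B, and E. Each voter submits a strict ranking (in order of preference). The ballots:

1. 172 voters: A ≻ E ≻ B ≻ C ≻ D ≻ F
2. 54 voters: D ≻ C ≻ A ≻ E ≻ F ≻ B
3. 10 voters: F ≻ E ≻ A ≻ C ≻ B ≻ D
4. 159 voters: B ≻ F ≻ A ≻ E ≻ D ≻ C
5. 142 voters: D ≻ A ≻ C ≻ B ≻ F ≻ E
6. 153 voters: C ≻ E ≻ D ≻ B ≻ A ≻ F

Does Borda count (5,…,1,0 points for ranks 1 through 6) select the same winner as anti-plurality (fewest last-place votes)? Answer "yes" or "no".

yes

Borda — scores: C 1771, D 1770, F 882, A 2250, B 1911, E 1766. Winner: A.
Anti-plurality — last-place votes: C 159, D 10, F 325, A 0, B 54, E 142. Winner: A.
The two methods agree.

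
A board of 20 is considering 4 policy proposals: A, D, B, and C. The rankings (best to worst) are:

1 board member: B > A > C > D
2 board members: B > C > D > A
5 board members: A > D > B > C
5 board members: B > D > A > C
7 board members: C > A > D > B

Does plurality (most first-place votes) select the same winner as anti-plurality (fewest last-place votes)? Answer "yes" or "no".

no

Plurality — first-place votes: A 5, D 0, B 8, C 7. Winner: B.
Anti-plurality — last-place votes: A 2, D 1, B 7, C 10. Winner: D.
The two methods disagree.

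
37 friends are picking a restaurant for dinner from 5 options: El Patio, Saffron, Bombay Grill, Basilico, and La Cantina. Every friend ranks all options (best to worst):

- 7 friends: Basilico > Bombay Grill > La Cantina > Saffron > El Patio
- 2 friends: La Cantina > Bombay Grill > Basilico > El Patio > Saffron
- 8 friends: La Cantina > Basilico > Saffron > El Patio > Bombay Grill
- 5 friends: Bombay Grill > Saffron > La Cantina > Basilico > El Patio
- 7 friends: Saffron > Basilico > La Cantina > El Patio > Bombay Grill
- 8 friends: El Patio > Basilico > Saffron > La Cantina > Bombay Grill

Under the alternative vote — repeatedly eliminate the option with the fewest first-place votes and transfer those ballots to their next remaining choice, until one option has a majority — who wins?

Saffron

Round 1: El Patio 8, Saffron 7, Bombay Grill 5, Basilico 7, La Cantina 10. Eliminate Bombay Grill.
Round 2: El Patio 8, Saffron 12, Basilico 7, La Cantina 10. Eliminate Basilico.
Round 3: El Patio 8, Saffron 12, La Cantina 17. Eliminate El Patio.
Round 4: Saffron 20, La Cantina 17. Saffron has a majority.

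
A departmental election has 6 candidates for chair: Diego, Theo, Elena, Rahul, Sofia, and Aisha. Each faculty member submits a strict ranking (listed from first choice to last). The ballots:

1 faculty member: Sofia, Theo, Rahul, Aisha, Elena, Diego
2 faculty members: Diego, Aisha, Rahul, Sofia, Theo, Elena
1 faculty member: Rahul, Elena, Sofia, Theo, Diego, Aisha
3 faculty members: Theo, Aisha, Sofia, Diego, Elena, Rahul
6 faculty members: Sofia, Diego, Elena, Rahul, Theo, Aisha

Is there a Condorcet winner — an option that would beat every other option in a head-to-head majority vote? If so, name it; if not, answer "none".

Sofia

Sofia vs Diego: 11–2 for Sofia.
Sofia vs Theo: 10–3 for Sofia.
Sofia vs Elena: 12–1 for Sofia.
Sofia vs Rahul: 10–3 for Sofia.
Sofia vs Aisha: 8–5 for Sofia.
Sofia beats every other option head-to-head.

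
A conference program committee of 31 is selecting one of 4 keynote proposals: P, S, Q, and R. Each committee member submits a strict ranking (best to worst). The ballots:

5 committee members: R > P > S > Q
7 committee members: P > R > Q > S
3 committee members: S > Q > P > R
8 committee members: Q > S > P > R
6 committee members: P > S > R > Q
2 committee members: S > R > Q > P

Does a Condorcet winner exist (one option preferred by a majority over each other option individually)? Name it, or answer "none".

P

P vs S: 18–13 for P.
P vs Q: 18–13 for P.
P vs R: 24–7 for P.
P beats every other option head-to-head.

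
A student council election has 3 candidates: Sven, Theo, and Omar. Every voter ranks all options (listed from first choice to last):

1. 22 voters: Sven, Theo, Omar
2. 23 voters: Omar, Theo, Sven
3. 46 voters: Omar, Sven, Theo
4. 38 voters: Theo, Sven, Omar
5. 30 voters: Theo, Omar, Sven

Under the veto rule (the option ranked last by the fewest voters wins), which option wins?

Last-place votes: Sven 53, Theo 46, Omar 60.
Theo is ranked last by the fewest voters, so Theo wins.

Theo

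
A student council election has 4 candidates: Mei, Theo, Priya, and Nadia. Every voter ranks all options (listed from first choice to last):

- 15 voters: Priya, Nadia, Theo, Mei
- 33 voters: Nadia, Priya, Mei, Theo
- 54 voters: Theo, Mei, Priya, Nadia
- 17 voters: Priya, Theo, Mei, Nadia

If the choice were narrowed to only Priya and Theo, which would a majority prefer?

Voters preferring Priya to Theo: 65; preferring Theo to Priya: 54.
Priya wins the head-to-head.

Priya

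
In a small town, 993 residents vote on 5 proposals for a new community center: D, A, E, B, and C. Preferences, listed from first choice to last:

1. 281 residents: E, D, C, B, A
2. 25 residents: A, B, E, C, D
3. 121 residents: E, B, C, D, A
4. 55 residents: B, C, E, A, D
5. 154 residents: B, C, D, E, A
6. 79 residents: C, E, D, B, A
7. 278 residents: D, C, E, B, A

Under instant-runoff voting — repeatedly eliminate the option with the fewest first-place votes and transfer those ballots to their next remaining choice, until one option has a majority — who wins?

E

Round 1: D 278, A 25, E 402, B 209, C 79. Eliminate A.
Round 2: D 278, E 402, B 234, C 79. Eliminate C.
Round 3: D 278, E 481, B 234. Eliminate B.
Round 4: D 432, E 561. E has a majority.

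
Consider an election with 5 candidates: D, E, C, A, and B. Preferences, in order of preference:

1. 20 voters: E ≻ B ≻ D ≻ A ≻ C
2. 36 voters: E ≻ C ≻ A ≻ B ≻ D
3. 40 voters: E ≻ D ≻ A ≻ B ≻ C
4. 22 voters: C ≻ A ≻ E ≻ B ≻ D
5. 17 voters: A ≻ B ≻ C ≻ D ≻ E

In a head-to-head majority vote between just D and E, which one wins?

Voters preferring D to E: 17; preferring E to D: 118.
E wins the head-to-head.

E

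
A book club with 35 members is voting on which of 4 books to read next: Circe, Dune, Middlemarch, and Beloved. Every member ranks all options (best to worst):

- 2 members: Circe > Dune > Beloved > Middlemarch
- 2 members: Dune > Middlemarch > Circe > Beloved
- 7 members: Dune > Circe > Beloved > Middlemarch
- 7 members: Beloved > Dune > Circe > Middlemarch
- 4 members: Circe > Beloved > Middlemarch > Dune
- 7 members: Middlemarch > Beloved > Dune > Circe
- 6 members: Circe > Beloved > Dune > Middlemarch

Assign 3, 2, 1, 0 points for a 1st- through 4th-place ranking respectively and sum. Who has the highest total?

Circe: 2·3 + 2·1 + 7·2 + 7·1 + 4·3 + 7·0 + 6·3 = 59
Dune: 2·2 + 2·3 + 7·3 + 7·2 + 4·0 + 7·1 + 6·1 = 58
Middlemarch: 2·0 + 2·2 + 7·0 + 7·0 + 4·1 + 7·3 + 6·0 = 29
Beloved: 2·1 + 2·0 + 7·1 + 7·3 + 4·2 + 7·2 + 6·2 = 64
Beloved has the highest Borda score (64).

Beloved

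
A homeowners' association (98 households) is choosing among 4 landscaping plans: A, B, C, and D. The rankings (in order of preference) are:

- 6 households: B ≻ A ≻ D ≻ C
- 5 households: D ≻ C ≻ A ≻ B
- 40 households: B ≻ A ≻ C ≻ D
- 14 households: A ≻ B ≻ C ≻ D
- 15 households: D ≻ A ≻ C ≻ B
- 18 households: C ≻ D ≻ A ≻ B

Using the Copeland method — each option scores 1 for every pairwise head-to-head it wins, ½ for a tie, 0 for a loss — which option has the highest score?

A

A: beats B, C, and D → score 3.
B: beats C and D; loses to A → score 2.
C: beats D; loses to A and B → score 1.
D: loses to A, B, and C → score 0.
A has the best pairwise record.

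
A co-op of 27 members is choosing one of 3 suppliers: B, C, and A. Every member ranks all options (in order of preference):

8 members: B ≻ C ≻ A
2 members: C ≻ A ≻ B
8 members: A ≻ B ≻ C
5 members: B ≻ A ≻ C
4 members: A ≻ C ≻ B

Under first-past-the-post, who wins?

B

First-place votes: B 13, C 2, A 12.
B has the most first-place votes.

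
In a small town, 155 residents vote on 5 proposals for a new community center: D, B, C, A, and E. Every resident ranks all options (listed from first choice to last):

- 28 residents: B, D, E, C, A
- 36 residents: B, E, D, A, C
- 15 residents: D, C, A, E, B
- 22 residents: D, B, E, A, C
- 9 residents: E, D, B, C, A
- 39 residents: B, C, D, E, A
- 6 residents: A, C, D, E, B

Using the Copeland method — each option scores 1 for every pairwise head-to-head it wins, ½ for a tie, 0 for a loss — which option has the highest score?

B

D: beats C, A, and E; loses to B → score 3.
B: beats D, C, A, and E → score 4.
C: beats A; loses to D, B, and E → score 1.
A: loses to D, B, C, and E → score 0.
E: beats C and A; loses to D and B → score 2.
B has the best pairwise record.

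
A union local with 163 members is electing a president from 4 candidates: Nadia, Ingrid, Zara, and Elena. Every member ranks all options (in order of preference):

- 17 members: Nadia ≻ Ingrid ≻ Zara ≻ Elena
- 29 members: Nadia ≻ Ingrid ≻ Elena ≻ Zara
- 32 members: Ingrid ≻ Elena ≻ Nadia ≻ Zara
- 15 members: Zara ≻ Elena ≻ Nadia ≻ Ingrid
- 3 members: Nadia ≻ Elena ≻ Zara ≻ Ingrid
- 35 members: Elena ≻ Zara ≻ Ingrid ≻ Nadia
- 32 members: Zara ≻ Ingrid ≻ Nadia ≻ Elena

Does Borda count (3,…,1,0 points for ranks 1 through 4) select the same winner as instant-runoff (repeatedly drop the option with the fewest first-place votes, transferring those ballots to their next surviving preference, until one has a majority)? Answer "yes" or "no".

Borda — scores: Nadia 226, Ingrid 287, Zara 231, Elena 234. Winner: Ingrid.
Instant-runoff — R1 Nadia 49, Ingrid 32, Zara 47, Elena 35 (Ingrid out); R2 Nadia 49, Zara 47, Elena 67 (Zara out); R3 Nadia 81, Elena 82 (Elena winner). Winner: Elena.
The two methods disagree.

no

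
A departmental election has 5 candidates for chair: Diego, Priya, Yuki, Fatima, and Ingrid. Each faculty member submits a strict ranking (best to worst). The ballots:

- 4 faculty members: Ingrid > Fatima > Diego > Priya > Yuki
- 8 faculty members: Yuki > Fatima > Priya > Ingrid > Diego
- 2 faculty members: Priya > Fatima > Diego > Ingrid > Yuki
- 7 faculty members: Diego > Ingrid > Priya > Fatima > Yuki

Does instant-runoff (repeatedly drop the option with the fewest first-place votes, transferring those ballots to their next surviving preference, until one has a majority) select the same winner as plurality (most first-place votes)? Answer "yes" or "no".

no

Instant-runoff — R1 Diego 7, Priya 2, Yuki 8, Fatima 0, Ingrid 4 (Fatima out); R2 Diego 7, Priya 2, Yuki 8, Ingrid 4 (Priya out); R3 Diego 9, Yuki 8, Ingrid 4 (Ingrid out); R4 Diego 13, Yuki 8 (Diego winner). Winner: Diego.
Plurality — first-place votes: Diego 7, Priya 2, Yuki 8, Fatima 0, Ingrid 4. Winner: Yuki.
The two methods disagree.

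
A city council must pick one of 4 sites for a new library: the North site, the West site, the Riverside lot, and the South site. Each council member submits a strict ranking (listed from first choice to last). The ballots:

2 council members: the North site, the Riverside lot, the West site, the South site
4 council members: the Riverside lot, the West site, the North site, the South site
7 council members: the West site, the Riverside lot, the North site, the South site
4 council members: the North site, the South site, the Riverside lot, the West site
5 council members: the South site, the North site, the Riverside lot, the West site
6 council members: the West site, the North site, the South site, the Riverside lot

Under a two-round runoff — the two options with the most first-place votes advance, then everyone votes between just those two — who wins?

Round 1 first-place votes: the North site 6, the West site 13, the Riverside lot 4, the South site 5.
the West site and the North site advance.
Runoff: the West site is preferred to the North site by 17 voters; the North site by 11.
the West site wins the runoff.

the West site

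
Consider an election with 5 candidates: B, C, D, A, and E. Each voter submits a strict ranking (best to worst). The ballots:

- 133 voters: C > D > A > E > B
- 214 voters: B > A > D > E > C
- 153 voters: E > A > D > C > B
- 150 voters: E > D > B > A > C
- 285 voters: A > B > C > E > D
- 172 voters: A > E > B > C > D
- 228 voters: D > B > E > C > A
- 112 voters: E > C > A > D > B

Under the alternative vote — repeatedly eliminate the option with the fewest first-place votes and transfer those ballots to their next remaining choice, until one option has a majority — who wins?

Round 1: B 214, C 133, D 228, A 457, E 415. Eliminate C.
Round 2: B 214, D 361, A 457, E 415. Eliminate B.
Round 3: D 361, A 671, E 415. Eliminate D.
Round 4: A 804, E 643. A has a majority.

A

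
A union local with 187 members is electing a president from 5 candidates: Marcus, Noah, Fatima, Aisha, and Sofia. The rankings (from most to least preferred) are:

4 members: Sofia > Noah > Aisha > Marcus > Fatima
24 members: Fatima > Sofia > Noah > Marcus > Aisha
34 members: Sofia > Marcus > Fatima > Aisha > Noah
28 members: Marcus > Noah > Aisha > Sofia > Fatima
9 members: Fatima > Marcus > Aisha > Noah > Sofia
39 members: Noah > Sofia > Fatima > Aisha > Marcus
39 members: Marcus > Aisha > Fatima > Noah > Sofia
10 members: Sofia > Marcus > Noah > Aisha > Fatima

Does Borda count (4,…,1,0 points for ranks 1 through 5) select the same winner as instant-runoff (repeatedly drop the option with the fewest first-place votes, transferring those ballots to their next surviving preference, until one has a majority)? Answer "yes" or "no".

Borda — scores: Marcus 455, Noah 368, Fatima 356, Aisha 282, Sofia 409. Winner: Marcus.
Instant-runoff — R1 Marcus 67, Noah 39, Fatima 33, Aisha 0, Sofia 48 (Aisha out); R2 Marcus 67, Noah 39, Fatima 33, Sofia 48 (Fatima out); R3 Marcus 76, Noah 39, Sofia 72 (Noah out); R4 Marcus 76, Sofia 111 (Sofia winner). Winner: Sofia.
The two methods disagree.

no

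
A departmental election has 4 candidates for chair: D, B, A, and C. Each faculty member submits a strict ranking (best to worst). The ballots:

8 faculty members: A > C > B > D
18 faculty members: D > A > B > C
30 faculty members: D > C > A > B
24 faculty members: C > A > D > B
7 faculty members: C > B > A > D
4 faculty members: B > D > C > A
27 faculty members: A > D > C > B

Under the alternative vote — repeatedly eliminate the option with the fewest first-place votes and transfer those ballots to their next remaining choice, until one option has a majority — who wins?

A

Round 1: D 48, B 4, A 35, C 31. Eliminate B.
Round 2: D 52, A 35, C 31. Eliminate C.
Round 3: D 52, A 66. A has a majority.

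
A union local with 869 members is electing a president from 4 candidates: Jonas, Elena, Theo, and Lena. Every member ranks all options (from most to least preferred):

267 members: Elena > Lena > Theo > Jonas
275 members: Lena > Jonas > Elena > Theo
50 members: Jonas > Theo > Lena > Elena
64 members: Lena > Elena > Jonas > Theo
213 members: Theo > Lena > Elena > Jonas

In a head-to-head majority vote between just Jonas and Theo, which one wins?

Theo

Voters preferring Jonas to Theo: 389; preferring Theo to Jonas: 480.
Theo wins the head-to-head.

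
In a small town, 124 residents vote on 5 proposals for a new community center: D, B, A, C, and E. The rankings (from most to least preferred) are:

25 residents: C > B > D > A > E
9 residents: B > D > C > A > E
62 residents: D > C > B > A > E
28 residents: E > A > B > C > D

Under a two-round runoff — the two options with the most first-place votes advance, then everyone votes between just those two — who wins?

Round 1 first-place votes: D 62, B 9, A 0, C 25, E 28.
D and E advance.
Runoff: D is preferred to E by 96 voters; E by 28.
D wins the runoff.

D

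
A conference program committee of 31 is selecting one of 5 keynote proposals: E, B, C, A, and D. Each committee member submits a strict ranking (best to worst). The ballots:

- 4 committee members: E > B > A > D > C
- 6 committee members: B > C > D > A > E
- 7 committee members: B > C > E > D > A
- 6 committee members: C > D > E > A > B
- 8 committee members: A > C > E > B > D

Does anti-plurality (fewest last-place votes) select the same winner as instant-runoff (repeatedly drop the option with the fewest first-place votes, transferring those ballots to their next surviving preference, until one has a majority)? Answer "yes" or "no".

Anti-plurality — last-place votes: E 6, B 6, C 4, A 7, D 8. Winner: C.
Instant-runoff — R1 E 4, B 13, C 6, A 8, D 0 (D out); R2 E 4, B 13, C 6, A 8 (E out); R3 B 17, C 6, A 8 (B winner). Winner: B.
The two methods disagree.

no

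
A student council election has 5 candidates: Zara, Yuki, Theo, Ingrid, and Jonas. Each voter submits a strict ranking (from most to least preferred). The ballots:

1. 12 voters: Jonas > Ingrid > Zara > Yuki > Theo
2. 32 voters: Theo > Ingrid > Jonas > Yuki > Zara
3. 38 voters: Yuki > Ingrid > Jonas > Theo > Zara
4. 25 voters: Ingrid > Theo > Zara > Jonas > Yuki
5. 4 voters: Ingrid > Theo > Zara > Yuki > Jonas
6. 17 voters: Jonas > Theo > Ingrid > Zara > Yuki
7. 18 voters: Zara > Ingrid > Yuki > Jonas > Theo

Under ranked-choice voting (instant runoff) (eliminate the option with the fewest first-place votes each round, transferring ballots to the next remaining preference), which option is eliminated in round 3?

Yuki

Round 1: Zara 18, Yuki 38, Theo 32, Ingrid 29, Jonas 29. Eliminate Zara.
Round 2: Yuki 38, Theo 32, Ingrid 47, Jonas 29. Eliminate Jonas.
Round 3: Yuki 38, Theo 49, Ingrid 59. Eliminate Yuki.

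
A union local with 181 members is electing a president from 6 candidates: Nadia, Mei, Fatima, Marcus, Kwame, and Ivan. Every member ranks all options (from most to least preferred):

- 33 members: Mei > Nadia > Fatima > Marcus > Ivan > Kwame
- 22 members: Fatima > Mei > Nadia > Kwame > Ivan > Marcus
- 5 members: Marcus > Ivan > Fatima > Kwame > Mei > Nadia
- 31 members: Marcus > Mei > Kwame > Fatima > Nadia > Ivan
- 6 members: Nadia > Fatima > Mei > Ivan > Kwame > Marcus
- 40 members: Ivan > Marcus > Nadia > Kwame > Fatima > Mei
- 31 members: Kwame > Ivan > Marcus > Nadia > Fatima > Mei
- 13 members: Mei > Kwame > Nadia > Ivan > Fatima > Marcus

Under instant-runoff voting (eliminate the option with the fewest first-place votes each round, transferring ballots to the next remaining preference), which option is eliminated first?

Round 1: Nadia 6, Mei 46, Fatima 22, Marcus 36, Kwame 31, Ivan 40. Eliminate Nadia.

Nadia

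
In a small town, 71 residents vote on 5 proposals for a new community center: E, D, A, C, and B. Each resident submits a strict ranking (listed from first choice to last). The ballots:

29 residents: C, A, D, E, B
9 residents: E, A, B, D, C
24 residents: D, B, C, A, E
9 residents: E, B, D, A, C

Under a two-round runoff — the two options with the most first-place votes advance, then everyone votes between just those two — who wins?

Round 1 first-place votes: E 18, D 24, A 0, C 29, B 0.
C and D advance.
Runoff: C is preferred to D by 29 voters; D by 42.
D wins the runoff.

D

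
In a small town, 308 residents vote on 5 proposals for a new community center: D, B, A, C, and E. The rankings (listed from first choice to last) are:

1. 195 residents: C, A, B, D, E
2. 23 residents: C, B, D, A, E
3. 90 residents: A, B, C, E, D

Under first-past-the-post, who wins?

First-place votes: D 0, B 0, A 90, C 218, E 0.
C has the most first-place votes.

C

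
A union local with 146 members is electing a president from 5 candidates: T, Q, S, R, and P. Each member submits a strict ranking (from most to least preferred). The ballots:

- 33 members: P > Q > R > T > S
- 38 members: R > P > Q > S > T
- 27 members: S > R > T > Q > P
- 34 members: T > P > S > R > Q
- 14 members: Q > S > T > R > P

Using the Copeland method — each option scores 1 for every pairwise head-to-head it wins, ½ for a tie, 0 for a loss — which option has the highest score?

T: beats P; loses to Q, S, and R → score 1.
Q: beats T and S; loses to R and P → score 2.
S: beats T and R; loses to Q and P → score 2.
R: beats T, Q, and P; loses to S → score 3.
P: beats Q and S; loses to T and R → score 2.
R has the best pairwise record.

R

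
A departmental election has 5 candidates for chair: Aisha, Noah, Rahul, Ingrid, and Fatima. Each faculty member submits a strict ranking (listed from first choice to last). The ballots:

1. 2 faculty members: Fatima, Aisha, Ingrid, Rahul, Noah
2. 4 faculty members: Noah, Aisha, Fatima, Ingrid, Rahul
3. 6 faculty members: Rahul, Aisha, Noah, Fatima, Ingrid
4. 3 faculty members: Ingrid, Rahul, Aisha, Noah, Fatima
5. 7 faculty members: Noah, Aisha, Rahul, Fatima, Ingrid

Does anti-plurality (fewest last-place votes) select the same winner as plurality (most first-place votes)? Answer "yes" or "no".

no

Anti-plurality — last-place votes: Aisha 0, Noah 2, Rahul 4, Ingrid 13, Fatima 3. Winner: Aisha.
Plurality — first-place votes: Aisha 0, Noah 11, Rahul 6, Ingrid 3, Fatima 2. Winner: Noah.
The two methods disagree.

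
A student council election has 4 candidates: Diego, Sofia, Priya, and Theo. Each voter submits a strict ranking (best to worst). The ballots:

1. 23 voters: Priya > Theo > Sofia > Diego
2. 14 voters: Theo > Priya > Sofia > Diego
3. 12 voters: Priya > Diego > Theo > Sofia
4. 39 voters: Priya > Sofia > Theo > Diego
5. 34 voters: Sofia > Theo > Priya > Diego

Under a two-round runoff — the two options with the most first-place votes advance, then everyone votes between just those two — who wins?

Priya

Round 1 first-place votes: Diego 0, Sofia 34, Priya 74, Theo 14.
Priya and Sofia advance.
Runoff: Priya is preferred to Sofia by 88 voters; Sofia by 34.
Priya wins the runoff.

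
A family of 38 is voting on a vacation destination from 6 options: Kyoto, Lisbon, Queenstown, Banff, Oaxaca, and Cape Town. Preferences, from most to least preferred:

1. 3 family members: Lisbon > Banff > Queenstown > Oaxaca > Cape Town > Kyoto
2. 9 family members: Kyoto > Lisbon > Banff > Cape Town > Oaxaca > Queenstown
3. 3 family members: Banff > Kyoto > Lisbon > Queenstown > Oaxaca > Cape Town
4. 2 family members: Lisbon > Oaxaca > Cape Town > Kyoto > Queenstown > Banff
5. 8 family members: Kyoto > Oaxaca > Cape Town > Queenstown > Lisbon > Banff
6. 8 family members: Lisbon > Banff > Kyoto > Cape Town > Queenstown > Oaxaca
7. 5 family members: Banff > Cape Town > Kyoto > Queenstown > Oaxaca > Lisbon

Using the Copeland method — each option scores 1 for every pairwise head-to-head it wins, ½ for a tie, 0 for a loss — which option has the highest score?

Kyoto

Kyoto: beats Lisbon, Queenstown, Oaxaca, and Cape Town; ties Banff → score 4.5.
Lisbon: beats Queenstown, Banff, Oaxaca, and Cape Town; loses to Kyoto → score 4.
Queenstown: ties Oaxaca; loses to Kyoto, Lisbon, Banff, and Cape Town → score 0.5.
Banff: beats Queenstown, Oaxaca, and Cape Town; ties Kyoto; loses to Lisbon → score 3.5.
Oaxaca: ties Queenstown; loses to Kyoto, Lisbon, Banff, and Cape Town → score 0.5.
Cape Town: beats Queenstown and Oaxaca; loses to Kyoto, Lisbon, and Banff → score 2.
Kyoto has the best pairwise record.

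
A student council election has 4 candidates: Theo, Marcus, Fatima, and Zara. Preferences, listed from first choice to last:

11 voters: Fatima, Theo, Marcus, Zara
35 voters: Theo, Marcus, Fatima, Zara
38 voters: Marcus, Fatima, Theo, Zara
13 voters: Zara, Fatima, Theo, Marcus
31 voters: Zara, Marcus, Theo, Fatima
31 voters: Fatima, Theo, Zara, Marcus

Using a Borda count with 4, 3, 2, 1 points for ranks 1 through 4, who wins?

Theo

Theo: 11·3 + 35·4 + 38·2 + 13·2 + 31·2 + 31·3 = 430
Marcus: 11·2 + 35·3 + 38·4 + 13·1 + 31·3 + 31·1 = 416
Fatima: 11·4 + 35·2 + 38·3 + 13·3 + 31·1 + 31·4 = 422
Zara: 11·1 + 35·1 + 38·1 + 13·4 + 31·4 + 31·2 = 322
Theo has the highest Borda score (430).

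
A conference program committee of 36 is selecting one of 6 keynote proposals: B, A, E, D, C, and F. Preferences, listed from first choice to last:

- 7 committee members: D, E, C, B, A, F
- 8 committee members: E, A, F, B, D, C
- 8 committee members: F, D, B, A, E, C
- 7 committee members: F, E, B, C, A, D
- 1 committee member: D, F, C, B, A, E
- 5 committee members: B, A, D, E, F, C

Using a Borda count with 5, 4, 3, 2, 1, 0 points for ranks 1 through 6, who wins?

E

B: 7·2 + 8·2 + 8·3 + 7·3 + 1·2 + 5·5 = 102
A: 7·1 + 8·4 + 8·2 + 7·1 + 1·1 + 5·4 = 83
E: 7·4 + 8·5 + 8·1 + 7·4 + 1·0 + 5·2 = 114
D: 7·5 + 8·1 + 8·4 + 7·0 + 1·5 + 5·3 = 95
C: 7·3 + 8·0 + 8·0 + 7·2 + 1·3 + 5·0 = 38
F: 7·0 + 8·3 + 8·5 + 7·5 + 1·4 + 5·1 = 108
E has the highest Borda score (114).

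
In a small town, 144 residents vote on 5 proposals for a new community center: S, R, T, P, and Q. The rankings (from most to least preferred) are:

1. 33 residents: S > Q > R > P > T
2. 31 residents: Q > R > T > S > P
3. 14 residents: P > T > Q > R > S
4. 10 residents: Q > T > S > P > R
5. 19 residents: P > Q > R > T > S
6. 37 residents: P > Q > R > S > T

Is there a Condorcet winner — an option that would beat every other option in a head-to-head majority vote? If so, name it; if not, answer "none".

Q vs S: 111–33 for Q.
Q vs R: 144–0 for Q.
Q vs T: 130–14 for Q.
Q vs P: 74–70 for Q.
Q beats every other option head-to-head.

Q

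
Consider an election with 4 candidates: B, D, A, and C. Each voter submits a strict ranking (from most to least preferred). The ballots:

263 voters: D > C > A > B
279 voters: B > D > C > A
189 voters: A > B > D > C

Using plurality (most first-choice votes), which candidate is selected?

B

First-place votes: B 279, D 263, A 189, C 0.
B has the most first-place votes.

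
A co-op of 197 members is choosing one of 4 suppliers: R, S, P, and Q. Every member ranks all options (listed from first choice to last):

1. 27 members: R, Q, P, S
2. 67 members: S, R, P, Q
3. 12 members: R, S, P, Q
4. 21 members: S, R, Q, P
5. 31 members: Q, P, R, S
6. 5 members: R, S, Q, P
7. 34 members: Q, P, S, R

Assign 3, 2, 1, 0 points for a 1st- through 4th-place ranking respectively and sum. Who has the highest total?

R: 27·3 + 67·2 + 12·3 + 21·2 + 31·1 + 5·3 + 34·0 = 339
S: 27·0 + 67·3 + 12·2 + 21·3 + 31·0 + 5·2 + 34·1 = 332
P: 27·1 + 67·1 + 12·1 + 21·0 + 31·2 + 5·0 + 34·2 = 236
Q: 27·2 + 67·0 + 12·0 + 21·1 + 31·3 + 5·1 + 34·3 = 275
R has the highest Borda score (339).

R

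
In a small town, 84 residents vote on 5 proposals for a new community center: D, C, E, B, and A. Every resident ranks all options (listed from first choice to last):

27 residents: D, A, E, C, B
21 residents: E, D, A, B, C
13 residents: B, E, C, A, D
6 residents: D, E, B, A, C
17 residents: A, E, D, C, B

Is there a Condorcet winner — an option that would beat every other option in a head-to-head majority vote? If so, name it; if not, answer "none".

none

Checking pairwise contests:
E beats D 51–33.
D beats C 71–13.
A beats E 44–40.
D beats B 71–13.
D beats A 54–30.
Every option loses at least one head-to-head, so there is no Condorcet winner.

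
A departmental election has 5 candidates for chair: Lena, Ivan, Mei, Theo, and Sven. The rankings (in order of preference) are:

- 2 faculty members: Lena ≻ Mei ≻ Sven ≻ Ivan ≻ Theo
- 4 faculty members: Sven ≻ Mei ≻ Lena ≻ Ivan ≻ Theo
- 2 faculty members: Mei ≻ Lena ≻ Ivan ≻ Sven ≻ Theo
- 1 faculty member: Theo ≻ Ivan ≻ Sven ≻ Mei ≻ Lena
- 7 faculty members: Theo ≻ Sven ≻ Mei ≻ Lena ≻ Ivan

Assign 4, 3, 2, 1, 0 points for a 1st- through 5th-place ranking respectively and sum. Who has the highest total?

Sven

Lena: 2·4 + 4·2 + 2·3 + 1·0 + 7·1 = 29
Ivan: 2·1 + 4·1 + 2·2 + 1·3 + 7·0 = 13
Mei: 2·3 + 4·3 + 2·4 + 1·1 + 7·2 = 41
Theo: 2·0 + 4·0 + 2·0 + 1·4 + 7·4 = 32
Sven: 2·2 + 4·4 + 2·1 + 1·2 + 7·3 = 45
Sven has the highest Borda score (45).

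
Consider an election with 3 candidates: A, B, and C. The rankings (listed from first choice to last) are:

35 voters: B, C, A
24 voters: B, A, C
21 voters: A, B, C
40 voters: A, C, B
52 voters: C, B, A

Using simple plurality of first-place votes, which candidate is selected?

A

First-place votes: A 61, B 59, C 52.
A has the most first-place votes.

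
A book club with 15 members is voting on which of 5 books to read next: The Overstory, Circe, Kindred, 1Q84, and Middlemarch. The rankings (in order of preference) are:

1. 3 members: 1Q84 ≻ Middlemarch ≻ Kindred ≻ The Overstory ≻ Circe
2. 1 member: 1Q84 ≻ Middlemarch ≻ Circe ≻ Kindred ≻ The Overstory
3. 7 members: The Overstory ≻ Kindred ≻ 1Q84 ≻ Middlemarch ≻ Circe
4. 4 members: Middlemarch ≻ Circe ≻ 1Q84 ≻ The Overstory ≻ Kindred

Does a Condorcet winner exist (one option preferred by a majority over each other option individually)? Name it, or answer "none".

1Q84 vs The Overstory: 8–7 for 1Q84.
1Q84 vs Circe: 11–4 for 1Q84.
1Q84 vs Kindred: 8–7 for 1Q84.
1Q84 vs Middlemarch: 11–4 for 1Q84.
1Q84 beats every other option head-to-head.

1Q84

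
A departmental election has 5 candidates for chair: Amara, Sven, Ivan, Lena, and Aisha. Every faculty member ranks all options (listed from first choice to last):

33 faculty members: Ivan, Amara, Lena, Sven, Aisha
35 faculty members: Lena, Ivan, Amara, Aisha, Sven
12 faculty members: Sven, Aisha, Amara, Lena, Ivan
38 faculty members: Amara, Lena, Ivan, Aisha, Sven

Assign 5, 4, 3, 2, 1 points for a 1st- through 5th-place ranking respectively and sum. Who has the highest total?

Amara: 33·4 + 35·3 + 12·3 + 38·5 = 463
Sven: 33·2 + 35·1 + 12·5 + 38·1 = 199
Ivan: 33·5 + 35·4 + 12·1 + 38·3 = 431
Lena: 33·3 + 35·5 + 12·2 + 38·4 = 450
Aisha: 33·1 + 35·2 + 12·4 + 38·2 = 227
Amara has the highest Borda score (463).

Amara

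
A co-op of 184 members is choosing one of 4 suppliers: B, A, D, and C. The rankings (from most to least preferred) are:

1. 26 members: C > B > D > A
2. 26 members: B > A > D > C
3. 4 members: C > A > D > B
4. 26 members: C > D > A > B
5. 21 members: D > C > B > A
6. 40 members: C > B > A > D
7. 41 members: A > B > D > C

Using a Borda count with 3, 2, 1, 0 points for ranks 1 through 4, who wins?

B: 26·2 + 26·3 + 4·0 + 26·0 + 21·1 + 40·2 + 41·2 = 313
A: 26·0 + 26·2 + 4·2 + 26·1 + 21·0 + 40·1 + 41·3 = 249
D: 26·1 + 26·1 + 4·1 + 26·2 + 21·3 + 40·0 + 41·1 = 212
C: 26·3 + 26·0 + 4·3 + 26·3 + 21·2 + 40·3 + 41·0 = 330
C has the highest Borda score (330).

C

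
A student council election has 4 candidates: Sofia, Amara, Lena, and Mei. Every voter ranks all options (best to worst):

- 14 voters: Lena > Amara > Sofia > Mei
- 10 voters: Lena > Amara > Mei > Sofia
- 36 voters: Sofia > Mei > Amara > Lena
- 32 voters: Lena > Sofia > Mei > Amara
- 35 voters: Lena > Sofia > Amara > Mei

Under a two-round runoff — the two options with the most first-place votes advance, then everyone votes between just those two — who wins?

Round 1 first-place votes: Sofia 36, Amara 0, Lena 91, Mei 0.
Lena and Sofia advance.
Runoff: Lena is preferred to Sofia by 91 voters; Sofia by 36.
Lena wins the runoff.

Lena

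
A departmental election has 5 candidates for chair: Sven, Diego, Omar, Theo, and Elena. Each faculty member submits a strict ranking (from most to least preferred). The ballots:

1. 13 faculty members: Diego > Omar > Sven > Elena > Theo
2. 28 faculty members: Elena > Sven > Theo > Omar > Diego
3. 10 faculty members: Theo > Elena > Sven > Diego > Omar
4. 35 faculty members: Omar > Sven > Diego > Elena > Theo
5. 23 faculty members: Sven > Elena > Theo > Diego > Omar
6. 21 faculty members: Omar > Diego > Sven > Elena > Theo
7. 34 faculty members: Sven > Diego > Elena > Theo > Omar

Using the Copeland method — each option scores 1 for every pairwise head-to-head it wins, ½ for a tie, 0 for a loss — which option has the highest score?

Sven

Sven: beats Diego, Omar, Theo, and Elena → score 4.
Diego: beats Theo and Elena; loses to Sven and Omar → score 2.
Omar: beats Diego; loses to Sven, Theo, and Elena → score 1.
Theo: beats Omar; loses to Sven, Diego, and Elena → score 1.
Elena: beats Omar and Theo; loses to Sven and Diego → score 2.
Sven has the best pairwise record.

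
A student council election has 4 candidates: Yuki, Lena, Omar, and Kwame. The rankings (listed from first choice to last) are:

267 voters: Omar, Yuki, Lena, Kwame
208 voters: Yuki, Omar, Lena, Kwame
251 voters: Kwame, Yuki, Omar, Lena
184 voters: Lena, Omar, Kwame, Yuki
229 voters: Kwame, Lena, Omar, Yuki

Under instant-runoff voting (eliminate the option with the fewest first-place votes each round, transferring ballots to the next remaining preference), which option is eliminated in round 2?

Round 1: Yuki 208, Lena 184, Omar 267, Kwame 480. Eliminate Lena.
Round 2: Yuki 208, Omar 451, Kwame 480. Eliminate Yuki.

Yuki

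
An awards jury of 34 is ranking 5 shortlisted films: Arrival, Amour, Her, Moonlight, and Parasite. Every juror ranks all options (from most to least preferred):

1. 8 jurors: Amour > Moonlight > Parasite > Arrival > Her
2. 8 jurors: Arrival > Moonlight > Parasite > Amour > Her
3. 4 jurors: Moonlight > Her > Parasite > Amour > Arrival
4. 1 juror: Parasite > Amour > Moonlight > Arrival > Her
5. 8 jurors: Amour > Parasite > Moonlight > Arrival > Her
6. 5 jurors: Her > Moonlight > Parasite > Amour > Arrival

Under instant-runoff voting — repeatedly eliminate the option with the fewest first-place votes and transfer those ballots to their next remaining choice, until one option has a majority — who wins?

Round 1: Arrival 8, Amour 16, Her 5, Moonlight 4, Parasite 1. Eliminate Parasite.
Round 2: Arrival 8, Amour 17, Her 5, Moonlight 4. Eliminate Moonlight.
Round 3: Arrival 8, Amour 17, Her 9. Eliminate Arrival.
Round 4: Amour 25, Her 9. Amour has a majority.

Amour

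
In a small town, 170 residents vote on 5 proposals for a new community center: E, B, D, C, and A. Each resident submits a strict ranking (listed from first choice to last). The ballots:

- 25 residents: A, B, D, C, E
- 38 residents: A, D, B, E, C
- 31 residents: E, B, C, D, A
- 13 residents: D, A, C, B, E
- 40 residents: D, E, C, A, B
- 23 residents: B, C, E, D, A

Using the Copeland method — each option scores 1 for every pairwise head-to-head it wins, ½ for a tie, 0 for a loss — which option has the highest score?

E: beats C and A; loses to B and D → score 2.
B: beats E and C; loses to D and A → score 2.
D: beats E, B, C, and A → score 4.
C: beats A; loses to E, B, and D → score 1.
A: beats B; loses to E, D, and C → score 1.
D has the best pairwise record.

D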